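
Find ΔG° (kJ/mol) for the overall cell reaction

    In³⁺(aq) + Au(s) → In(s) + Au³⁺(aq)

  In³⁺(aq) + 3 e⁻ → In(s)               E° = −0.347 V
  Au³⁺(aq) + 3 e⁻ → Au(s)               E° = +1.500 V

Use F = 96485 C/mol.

In the reaction as written In³⁺(aq) is reduced, so the In³⁺/In couple is the cathode and Au³⁺/Au is the anode.
E°cell = −0.347 − (+1.500) = −1.847 V; balancing electrons gives n = 3.
ΔG° = −nFE°cell = −(3)(96485)(−1.847) J/mol = +535 kJ/mol.

+535 kJ/mol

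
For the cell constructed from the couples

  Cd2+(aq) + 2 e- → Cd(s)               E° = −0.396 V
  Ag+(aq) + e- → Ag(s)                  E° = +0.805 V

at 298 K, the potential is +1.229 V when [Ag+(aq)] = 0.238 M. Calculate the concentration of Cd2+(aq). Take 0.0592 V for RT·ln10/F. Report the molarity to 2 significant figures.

Ag⁺/Ag is the cathode (higher E°); E°cell = +0.805 − (−0.396) = +1.201 V with n = 2.
From the Nernst equation, log Q = n(E° − E)/0.0592 = 2·(+1.201 − (+1.229))/0.0592 = −0.946.
The balanced reaction is 2 Ag+(aq) + Cd(s) → 2 Ag(s) + Cd2+(aq), so Q = [Cd2+(aq)] / [Ag+(aq)]^2.
Solving for the unknown gives log [Cd2+(aq)] = −2.193, so [Cd2+(aq)] ≈ 0.0064 M.

0.0064 M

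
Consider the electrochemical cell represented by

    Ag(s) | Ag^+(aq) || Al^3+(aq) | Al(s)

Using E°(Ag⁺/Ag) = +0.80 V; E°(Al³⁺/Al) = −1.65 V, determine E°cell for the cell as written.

−2.45 V

By convention the left-hand electrode in cell notation is the anode (oxidation) and the right-hand electrode is the cathode (reduction).
E°cell = E°(right) − E°(left) = −1.65 − (+0.80) = −2.45 V.
The negative sign shows that, as written, the cell would require an external voltage to drive the reaction.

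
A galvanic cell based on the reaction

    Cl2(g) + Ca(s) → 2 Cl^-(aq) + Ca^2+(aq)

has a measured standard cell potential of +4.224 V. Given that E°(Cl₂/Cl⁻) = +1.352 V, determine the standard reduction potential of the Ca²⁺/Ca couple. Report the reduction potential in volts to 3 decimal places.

In the reaction as written the Cl₂/Cl⁻ couple is reduced (cathode) and Ca²⁺/Ca is oxidized (anode), so E°cell = E°(Cl₂/Cl⁻) − E°(Ca²⁺/Ca).
E°(Ca²⁺/Ca) = E°(cathode) − E°cell = +1.352 − (+4.224) = −2.872 V.

−2.872 V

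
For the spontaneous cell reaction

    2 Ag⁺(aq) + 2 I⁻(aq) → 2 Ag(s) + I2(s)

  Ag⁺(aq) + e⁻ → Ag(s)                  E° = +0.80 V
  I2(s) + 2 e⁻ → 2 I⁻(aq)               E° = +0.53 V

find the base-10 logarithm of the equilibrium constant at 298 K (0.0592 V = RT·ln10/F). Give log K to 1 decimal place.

The Ag⁺/Ag couple is reduced (cathode); E°cell = +0.80 − (+0.53) = +0.27 V with n = 2.
At equilibrium E = 0, so log K = nE°cell / 0.0592 = (2)(+0.27) / 0.0592 = 9.1.

log K = 9.1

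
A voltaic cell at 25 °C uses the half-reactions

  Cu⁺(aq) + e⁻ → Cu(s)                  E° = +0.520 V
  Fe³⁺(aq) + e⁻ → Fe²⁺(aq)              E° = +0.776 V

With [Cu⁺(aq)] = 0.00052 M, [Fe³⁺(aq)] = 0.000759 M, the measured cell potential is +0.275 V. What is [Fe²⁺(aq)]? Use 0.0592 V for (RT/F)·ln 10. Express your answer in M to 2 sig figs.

The Fe³⁺/Fe²⁺ couple has the larger reduction potential, so it is the cathode: E°cell = +0.776 − (+0.520) = +0.256 V and n = 1.
Since E = E° − (0.0592/n)·log Q, log Q = n(E° − E)/0.0592 = −0.321.
The balanced reaction is Fe³⁺(aq) + Cu(s) → Fe²⁺(aq) + Cu⁺(aq), so Q = ([Fe²⁺(aq)]·[Cu⁺(aq)]) / [Fe³⁺(aq)].
Solving for the unknown gives log [Fe²⁺(aq)] = −0.157, so [Fe²⁺(aq)] ≈ 0.70 M.

0.70 M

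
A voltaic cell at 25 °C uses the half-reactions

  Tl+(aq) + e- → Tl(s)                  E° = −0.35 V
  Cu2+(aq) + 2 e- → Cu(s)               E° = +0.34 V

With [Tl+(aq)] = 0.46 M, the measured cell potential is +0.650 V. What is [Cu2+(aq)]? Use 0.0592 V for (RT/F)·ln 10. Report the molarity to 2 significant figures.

0.0094 M

With Cu²⁺/Cu at the cathode and Tl⁺/Tl at the anode, E°cell = +0.34 − (−0.35) = +0.69 V (n = 2).
Rearranging E = E° − (0.0592/n)·log Q gives log Q = 2(+0.69 − (+0.650))/0.0592 = 1.351.
The balanced reaction is Cu2+(aq) + 2 Tl(s) → Cu(s) + 2 Tl+(aq), so Q = [Tl+(aq)]^2 / [Cu2+(aq)].
Solving for the unknown gives log [Cu2+(aq)] = −2.025, so [Cu2+(aq)] ≈ 0.0094 M.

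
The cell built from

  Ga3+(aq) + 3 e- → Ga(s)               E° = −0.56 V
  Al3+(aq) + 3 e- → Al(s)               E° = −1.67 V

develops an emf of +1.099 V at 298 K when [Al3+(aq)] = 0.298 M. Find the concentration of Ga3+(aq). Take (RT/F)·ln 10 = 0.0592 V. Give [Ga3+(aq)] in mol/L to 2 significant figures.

With Ga³⁺/Ga at the cathode and Al³⁺/Al at the anode, E°cell = −0.56 − (−1.67) = +1.11 V (n = 3).
Since E = E° − (0.0592/n)·log Q, log Q = n(E° − E)/0.0592 = 0.557.
For Ga3+(aq) + Al(s) → Ga(s) + Al3+(aq), the reaction quotient is Q = [Al3+(aq)] / [Ga3+(aq)].
Solving for the unknown gives log [Ga3+(aq)] = −1.083, so [Ga3+(aq)] ≈ 0.083 M.

0.083 M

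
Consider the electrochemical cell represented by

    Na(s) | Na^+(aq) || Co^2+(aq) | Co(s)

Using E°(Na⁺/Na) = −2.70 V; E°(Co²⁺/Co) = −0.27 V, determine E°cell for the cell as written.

By convention the left-hand electrode in cell notation is the anode (oxidation) and the right-hand electrode is the cathode (reduction).
E°cell = E°(right) − E°(left) = −0.27 − (−2.70) = +2.43 V.

+2.43 V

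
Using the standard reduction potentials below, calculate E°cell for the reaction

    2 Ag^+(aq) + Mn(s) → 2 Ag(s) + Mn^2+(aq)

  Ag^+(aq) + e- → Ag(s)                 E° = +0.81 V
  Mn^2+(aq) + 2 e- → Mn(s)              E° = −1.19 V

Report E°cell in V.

Ag^+(aq) gains electrons, so the Ag⁺/Ag couple is the cathode; the Mn²⁺/Mn couple is the anode.
E°cell = E°(cathode) − E°(anode) = +0.81 − (−1.19) = +2.00 V.
The positive value indicates the reaction is spontaneous as written.

+2.00 V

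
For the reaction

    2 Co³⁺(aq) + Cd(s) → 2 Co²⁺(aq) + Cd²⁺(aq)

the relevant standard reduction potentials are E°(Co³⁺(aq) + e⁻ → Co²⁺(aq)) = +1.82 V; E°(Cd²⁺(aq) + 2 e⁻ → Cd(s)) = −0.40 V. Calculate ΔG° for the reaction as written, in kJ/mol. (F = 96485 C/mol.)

−428 kJ/mol

In the reaction as written Co³⁺(aq) is reduced, so the Co³⁺/Co²⁺ couple is the cathode and Cd²⁺/Cd is the anode.
E°cell = +1.82 − (−0.40) = +2.22 V; balancing electrons gives n = 2.
ΔG° = −nFE°cell = −(2)(96485)(+2.22) J/mol = −428 kJ/mol.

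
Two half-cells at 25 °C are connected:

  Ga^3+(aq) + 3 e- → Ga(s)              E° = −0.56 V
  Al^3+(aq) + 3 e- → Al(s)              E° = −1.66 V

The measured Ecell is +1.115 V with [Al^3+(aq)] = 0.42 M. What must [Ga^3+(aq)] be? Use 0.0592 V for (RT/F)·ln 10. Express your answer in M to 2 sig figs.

With Ga³⁺/Ga at the cathode and Al³⁺/Al at the anode, E°cell = −0.56 − (−1.66) = +1.10 V (n = 3).
Since E = E° − (0.0592/n)·log Q, log Q = n(E° − E)/0.0592 = −0.760.
The balanced reaction is Ga^3+(aq) + Al(s) → Ga(s) + Al^3+(aq), so Q = [Al^3+(aq)] / [Ga^3+(aq)].
Isolating [Ga^3+(aq)] in Q = 10^{−0.760} yields log [Ga^3+(aq)] = 0.383, i.e. 2.4 M.

2.4 M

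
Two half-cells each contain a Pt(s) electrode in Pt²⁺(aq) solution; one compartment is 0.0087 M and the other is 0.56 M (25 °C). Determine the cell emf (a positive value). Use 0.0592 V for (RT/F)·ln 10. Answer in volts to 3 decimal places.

For a concentration cell E°cell = 0, since both electrodes use the same couple.
The compartment with the higher Pt²⁺(aq) concentration (0.56 M) acts as the cathode; ions are reduced there and produced at the dilute (0.0087 M) anode.
With n = 2, Ecell = −(0.0592/2)·log([dilute]/[conc]) = −(0.0592/2)·log(0.0087/0.56) = +0.054 V.

0.054 V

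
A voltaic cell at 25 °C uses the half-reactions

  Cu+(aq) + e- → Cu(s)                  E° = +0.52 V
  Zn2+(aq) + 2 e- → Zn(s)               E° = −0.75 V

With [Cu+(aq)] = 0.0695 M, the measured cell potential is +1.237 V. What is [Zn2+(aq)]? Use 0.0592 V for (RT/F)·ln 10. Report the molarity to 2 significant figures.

0.063 M

Cu⁺/Cu is the cathode (higher E°); E°cell = +0.52 − (−0.75) = +1.27 V with n = 2.
Rearranging E = E° − (0.0592/n)·log Q gives log Q = 2(+1.27 − (+1.237))/0.0592 = 1.115.
For 2 Cu+(aq) + Zn(s) → 2 Cu(s) + Zn2+(aq), the reaction quotient is Q = [Zn2+(aq)] / [Cu+(aq)]^2.
Isolating [Zn2+(aq)] in Q = 10^{1.115} yields log [Zn2+(aq)] = −1.201, i.e. 0.063 M.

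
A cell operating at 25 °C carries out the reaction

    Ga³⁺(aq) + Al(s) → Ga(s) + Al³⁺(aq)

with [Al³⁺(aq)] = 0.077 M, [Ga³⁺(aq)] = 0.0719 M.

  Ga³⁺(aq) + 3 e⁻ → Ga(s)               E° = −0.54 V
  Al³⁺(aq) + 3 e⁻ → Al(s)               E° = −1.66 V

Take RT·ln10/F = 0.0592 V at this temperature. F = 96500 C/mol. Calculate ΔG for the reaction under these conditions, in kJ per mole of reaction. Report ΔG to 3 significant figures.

−324 kJ/mol

E°cell = −0.54 − (−1.66) = +1.12 V; the balanced reaction transfers n = 3 electrons.
Here Q = [Al³⁺(aq)] / [Ga³⁺(aq)] = 1.07 (log Q = 0.030), giving E = +1.12 − (0.0592/3)·(0.030) = +1.1194 V.
Then ΔG = −nFE = −3 × 96500 × +1.1194 J/mol = −324 kJ/mol.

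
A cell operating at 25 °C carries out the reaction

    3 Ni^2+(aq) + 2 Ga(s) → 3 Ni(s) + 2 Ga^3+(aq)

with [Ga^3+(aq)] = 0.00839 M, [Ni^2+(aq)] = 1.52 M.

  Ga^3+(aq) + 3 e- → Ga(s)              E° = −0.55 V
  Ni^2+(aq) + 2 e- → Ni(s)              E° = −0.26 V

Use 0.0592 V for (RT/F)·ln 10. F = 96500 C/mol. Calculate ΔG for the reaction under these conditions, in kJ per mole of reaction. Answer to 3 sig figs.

−195 kJ/mol

The standard cell potential is −0.26 − (−0.55) = +0.29 V, with n = 6 electrons in the balanced equation.
Here Q = [Ga^3+(aq)]^2 / [Ni^2+(aq)]^3 = 2×10^−5 (log Q = −4.698), giving E = +0.29 − (0.0592/6)·(−4.698) = +0.3364 V.
ΔG = −nFE = −(6)(96500)(+0.3364) J/mol = −195 kJ/mol.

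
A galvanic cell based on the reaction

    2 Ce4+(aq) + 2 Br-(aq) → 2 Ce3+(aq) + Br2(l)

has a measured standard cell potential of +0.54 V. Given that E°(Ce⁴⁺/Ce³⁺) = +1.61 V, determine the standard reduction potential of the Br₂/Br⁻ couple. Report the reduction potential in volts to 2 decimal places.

In the reaction as written the Ce⁴⁺/Ce³⁺ couple is reduced (cathode) and Br₂/Br⁻ is oxidized (anode), so E°cell = E°(Ce⁴⁺/Ce³⁺) − E°(Br₂/Br⁻).
E°(Br₂/Br⁻) = E°(cathode) − E°cell = +1.61 − (+0.54) = +1.07 V.

+1.07 V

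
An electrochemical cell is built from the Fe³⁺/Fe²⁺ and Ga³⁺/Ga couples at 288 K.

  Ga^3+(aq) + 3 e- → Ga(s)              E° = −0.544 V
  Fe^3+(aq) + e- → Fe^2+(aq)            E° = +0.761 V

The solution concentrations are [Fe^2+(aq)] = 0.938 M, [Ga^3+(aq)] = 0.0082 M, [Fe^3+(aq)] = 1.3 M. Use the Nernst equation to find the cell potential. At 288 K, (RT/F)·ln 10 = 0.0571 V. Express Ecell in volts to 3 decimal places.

+1.353 V

Fe³⁺/Fe²⁺ is reduced (cathode, E° = +0.761 V) and Ga³⁺/Ga is oxidized (anode).
E°cell = +0.761 − (−0.544) = +1.305 V, with n = 3 electrons transferred.
The balanced reaction is 3 Fe^3+(aq) + Ga(s) → 3 Fe^2+(aq) + Ga^3+(aq), so Q = ([Fe^2+(aq)]^3·[Ga^3+(aq)]) / [Fe^3+(aq)]^3 = 0.00308 and log Q = −2.511.
By the Nernst equation, E = +1.305 − (0.0571/3)·(−2.511) = +1.353 V.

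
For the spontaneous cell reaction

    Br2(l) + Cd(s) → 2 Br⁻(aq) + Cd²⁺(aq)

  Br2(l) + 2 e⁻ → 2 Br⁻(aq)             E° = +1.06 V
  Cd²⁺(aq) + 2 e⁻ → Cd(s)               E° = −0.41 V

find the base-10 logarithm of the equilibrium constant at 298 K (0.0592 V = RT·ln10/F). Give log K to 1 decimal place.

The Br₂/Br⁻ couple is reduced (cathode); E°cell = +1.06 − (−0.41) = +1.47 V with n = 2.
At equilibrium E = 0, so log K = nE°cell / 0.0592 = (2)(+1.47) / 0.0592 = 49.7.

log K = 49.7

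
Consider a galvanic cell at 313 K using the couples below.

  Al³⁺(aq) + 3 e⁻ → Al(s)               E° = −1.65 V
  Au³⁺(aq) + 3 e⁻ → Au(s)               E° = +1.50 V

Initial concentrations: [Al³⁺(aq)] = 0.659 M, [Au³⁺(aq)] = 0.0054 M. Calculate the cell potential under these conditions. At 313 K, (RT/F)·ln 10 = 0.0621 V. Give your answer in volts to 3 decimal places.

+3.107 V

The Au³⁺/Au couple has the more positive E°, so it is the cathode; Al³⁺/Al is the anode.
E°cell = E°cat − E°an = +1.50 − (−1.65) = +3.15 V; n = 3.
Balancing gives Au³⁺(aq) + Al(s) → Au(s) + Al³⁺(aq); hence Q = [Al³⁺(aq)] / [Au³⁺(aq)] = 122 (log Q = 2.086).
Applying E = E° − (RT ln10/nF)·log Q gives +3.15 − (0.0621/3)(2.086) = +3.107 V.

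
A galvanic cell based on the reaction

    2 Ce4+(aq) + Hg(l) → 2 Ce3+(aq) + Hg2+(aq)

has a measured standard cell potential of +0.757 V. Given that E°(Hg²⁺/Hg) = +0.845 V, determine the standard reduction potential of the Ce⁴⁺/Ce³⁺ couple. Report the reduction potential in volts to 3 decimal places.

In the reaction as written the Ce⁴⁺/Ce³⁺ couple is reduced (cathode) and Hg²⁺/Hg is oxidized (anode), so E°cell = E°(Ce⁴⁺/Ce³⁺) − E°(Hg²⁺/Hg).
E°(Ce⁴⁺/Ce³⁺) = E°cell + E°(anode) = +0.757 + (+0.845) = +1.602 V.

+1.602 V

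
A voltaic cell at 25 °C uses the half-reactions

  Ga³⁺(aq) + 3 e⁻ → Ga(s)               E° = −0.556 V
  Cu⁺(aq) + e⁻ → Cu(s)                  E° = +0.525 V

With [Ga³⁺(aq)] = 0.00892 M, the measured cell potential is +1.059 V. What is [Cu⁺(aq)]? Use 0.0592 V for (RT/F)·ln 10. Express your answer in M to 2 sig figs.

Cu⁺/Cu is the cathode (higher E°); E°cell = +0.525 − (−0.556) = +1.081 V with n = 3.
Since E = E° − (0.0592/n)·log Q, log Q = n(E° − E)/0.0592 = 1.115.
For 3 Cu⁺(aq) + Ga(s) → 3 Cu(s) + Ga³⁺(aq), the reaction quotient is Q = [Ga³⁺(aq)] / [Cu⁺(aq)]^3.
Substituting the known concentrations and solving, log [Cu⁺(aq)] = −1.055 and [Cu⁺(aq)] = 0.088 M.

0.088 M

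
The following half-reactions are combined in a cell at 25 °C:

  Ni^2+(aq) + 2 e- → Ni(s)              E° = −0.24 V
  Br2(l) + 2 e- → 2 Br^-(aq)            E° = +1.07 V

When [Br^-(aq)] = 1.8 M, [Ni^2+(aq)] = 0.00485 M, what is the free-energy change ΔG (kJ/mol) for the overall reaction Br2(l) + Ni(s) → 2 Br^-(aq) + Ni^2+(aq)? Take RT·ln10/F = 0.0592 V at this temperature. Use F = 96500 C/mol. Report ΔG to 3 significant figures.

−263 kJ/mol

With Br₂/Br⁻ reduced at the cathode, E°cell = +1.07 − (−0.24) = +1.31 V and n = 2.
Here Q = [Br^-(aq)]^2·[Ni^2+(aq)] = 0.0157 (log Q = −1.804), giving E = +1.31 − (0.0592/2)·(−1.804) = +1.3634 V.
Finally ΔG = −nFE = −(2)(96500 C/mol)(+1.3634 V) = −263 kJ/mol.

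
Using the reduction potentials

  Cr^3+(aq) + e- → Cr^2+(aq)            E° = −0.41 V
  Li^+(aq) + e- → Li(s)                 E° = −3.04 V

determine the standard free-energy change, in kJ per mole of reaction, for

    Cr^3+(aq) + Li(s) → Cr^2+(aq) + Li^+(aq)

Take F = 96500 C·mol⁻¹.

−254 kJ/mol

In the reaction as written Cr^3+(aq) is reduced, so the Cr³⁺/Cr²⁺ couple is the cathode and Li⁺/Li is the anode.
E°cell = −0.41 − (−3.04) = +2.63 V; balancing electrons gives n = 1.
ΔG° = −nFE°cell = −(1)(96500)(+2.63) J/mol = −254 kJ/mol.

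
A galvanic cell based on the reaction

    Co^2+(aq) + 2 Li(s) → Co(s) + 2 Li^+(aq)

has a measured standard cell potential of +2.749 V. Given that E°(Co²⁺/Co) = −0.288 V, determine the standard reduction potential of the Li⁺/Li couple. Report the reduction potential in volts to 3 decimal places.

In the reaction as written the Co²⁺/Co couple is reduced (cathode) and Li⁺/Li is oxidized (anode), so E°cell = E°(Co²⁺/Co) − E°(Li⁺/Li).
E°(Li⁺/Li) = E°(cathode) − E°cell = −0.288 − (+2.749) = −3.037 V.

−3.037 V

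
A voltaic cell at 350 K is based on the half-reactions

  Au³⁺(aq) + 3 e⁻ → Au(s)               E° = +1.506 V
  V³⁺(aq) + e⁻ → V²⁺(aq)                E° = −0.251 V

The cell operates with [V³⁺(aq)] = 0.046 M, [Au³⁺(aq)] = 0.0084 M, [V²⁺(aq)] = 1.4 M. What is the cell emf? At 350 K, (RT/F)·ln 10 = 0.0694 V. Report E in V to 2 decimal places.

The Au³⁺/Au couple has the more positive E°, so it is the cathode; V³⁺/V²⁺ is the anode.
The standard potential is +1.506 − (−0.251) = +1.757 V and the balanced reaction transfers n = 3 electrons.
For the overall reaction Au³⁺(aq) + 3 V²⁺(aq) → Au(s) + 3 V³⁺(aq), Q = [V³⁺(aq)]^3 / ([Au³⁺(aq)]·[V²⁺(aq)]^3) = 0.00422, giving log Q = −2.374.
E = E° − (0.0694/n)·log Q = +1.757 − (0.0694/3)(−2.374) = +1.81 V.

+1.81 V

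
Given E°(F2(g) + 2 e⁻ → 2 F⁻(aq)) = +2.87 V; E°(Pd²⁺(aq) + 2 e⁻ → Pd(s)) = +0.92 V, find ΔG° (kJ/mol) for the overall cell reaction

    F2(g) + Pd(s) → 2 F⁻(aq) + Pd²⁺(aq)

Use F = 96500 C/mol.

In the reaction as written F2(g) is reduced, so the F₂/F⁻ couple is the cathode and Pd²⁺/Pd is the anode.
E°cell = +2.87 − (+0.92) = +1.95 V; balancing electrons gives n = 2.
ΔG° = −nFE°cell = −(2)(96500)(+1.95) J/mol = −376 kJ/mol.

−376 kJ/mol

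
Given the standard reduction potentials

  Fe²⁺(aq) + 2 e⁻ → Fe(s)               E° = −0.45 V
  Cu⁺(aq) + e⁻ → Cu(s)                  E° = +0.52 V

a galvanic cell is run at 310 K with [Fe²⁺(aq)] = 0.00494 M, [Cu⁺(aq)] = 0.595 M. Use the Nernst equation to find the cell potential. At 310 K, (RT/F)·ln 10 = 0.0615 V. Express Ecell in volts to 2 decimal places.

+1.03 V

Cu⁺/Cu is reduced (cathode, E° = +0.52 V) and Fe²⁺/Fe is oxidized (anode).
E°cell = +0.52 − (−0.45) = +0.97 V, with n = 2 electrons transferred.
For the overall reaction 2 Cu⁺(aq) + Fe(s) → 2 Cu(s) + Fe²⁺(aq), Q = [Fe²⁺(aq)] / [Cu⁺(aq)]^2 = 0.014, giving log Q = −1.855.
E = E° − (0.0615/n)·log Q = +0.97 − (0.0615/2)(−1.855) = +1.03 V.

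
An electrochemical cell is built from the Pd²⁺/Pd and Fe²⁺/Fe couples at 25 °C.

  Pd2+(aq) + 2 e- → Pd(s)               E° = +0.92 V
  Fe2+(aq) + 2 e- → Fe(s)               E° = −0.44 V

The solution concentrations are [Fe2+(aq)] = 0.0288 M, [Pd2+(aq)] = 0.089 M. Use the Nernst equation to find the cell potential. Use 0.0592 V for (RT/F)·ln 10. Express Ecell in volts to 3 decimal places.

Pd²⁺/Pd is reduced (cathode, E° = +0.92 V) and Fe²⁺/Fe is oxidized (anode).
The standard potential is +0.92 − (−0.44) = +1.36 V and the balanced reaction transfers n = 2 electrons.
For the overall reaction Pd2+(aq) + Fe(s) → Pd(s) + Fe2+(aq), Q = [Fe2+(aq)] / [Pd2+(aq)] = 0.324, giving log Q = −0.490.
By the Nernst equation, E = +1.36 − (0.0592/2)·(−0.490) = +1.375 V.

+1.375 V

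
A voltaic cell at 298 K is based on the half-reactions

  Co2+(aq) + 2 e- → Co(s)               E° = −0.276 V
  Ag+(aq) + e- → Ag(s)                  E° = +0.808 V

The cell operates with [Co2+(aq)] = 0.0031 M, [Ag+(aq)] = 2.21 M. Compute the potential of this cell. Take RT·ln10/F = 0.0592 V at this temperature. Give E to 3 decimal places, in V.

+1.179 V

Ag⁺/Ag is reduced (cathode, E° = +0.808 V) and Co²⁺/Co is oxidized (anode).
E°cell = +0.808 − (−0.276) = +1.084 V, with n = 2 electrons transferred.
The balanced reaction is 2 Ag+(aq) + Co(s) → 2 Ag(s) + Co2+(aq), so Q = [Co2+(aq)] / [Ag+(aq)]^2 = 0.000635 and log Q = −3.197.
E = E° − (0.0592/n)·log Q = +1.084 − (0.0592/2)(−3.197) = +1.179 V.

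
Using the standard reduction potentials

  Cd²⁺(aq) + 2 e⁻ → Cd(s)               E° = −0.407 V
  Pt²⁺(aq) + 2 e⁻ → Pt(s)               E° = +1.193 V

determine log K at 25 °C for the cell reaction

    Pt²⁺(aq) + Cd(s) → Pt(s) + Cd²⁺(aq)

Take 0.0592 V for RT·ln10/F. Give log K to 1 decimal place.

The Pt²⁺/Pt couple is reduced (cathode); E°cell = +1.193 − (−0.407) = +1.600 V with n = 2.
At equilibrium E = 0, so log K = nE°cell / 0.0592 = (2)(+1.600) / 0.0592 = 54.1.

log K = 54.1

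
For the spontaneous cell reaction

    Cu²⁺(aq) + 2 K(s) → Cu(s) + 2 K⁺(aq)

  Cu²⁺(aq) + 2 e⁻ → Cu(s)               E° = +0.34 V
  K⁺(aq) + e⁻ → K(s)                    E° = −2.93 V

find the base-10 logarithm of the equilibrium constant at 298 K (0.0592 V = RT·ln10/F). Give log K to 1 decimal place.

log K = 110.5

The Cu²⁺/Cu couple is reduced (cathode); E°cell = +0.34 − (−2.93) = +3.27 V with n = 2.
At equilibrium E = 0, so log K = nE°cell / 0.0592 = (2)(+3.27) / 0.0592 = 110.5.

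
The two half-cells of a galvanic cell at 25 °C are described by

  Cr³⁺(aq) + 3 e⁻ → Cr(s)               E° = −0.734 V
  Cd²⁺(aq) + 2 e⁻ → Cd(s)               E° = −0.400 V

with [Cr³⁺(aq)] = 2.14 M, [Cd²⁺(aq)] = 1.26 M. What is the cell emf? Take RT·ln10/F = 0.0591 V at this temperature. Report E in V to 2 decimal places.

Cd²⁺/Cd is reduced (cathode, E° = −0.400 V) and Cr³⁺/Cr is oxidized (anode).
E°cell = −0.400 − (−0.734) = +0.334 V, with n = 6 electrons transferred.
Balancing gives 3 Cd²⁺(aq) + 2 Cr(s) → 3 Cd(s) + 2 Cr³⁺(aq); hence Q = [Cr³⁺(aq)]^2 / [Cd²⁺(aq)]^3 = 2.29 (log Q = 0.360).
By the Nernst equation, E = +0.334 − (0.0591/6)·(0.360) = +0.33 V.

+0.33 V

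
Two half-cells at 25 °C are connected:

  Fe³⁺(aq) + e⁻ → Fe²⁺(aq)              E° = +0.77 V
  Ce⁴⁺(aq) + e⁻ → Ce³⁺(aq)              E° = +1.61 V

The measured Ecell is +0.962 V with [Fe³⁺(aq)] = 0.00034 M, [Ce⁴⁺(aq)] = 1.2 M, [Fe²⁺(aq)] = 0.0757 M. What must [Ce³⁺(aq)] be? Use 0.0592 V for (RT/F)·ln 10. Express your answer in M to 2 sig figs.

Ce⁴⁺/Ce³⁺ is the cathode (higher E°); E°cell = +1.61 − (+0.77) = +0.84 V with n = 1.
Rearranging E = E° − (0.0592/n)·log Q gives log Q = 1(+0.84 − (+0.962))/0.0592 = −2.061.
Balancing electrons gives Ce⁴⁺(aq) + Fe²⁺(aq) → Ce³⁺(aq) + Fe³⁺(aq); thus Q = ([Ce³⁺(aq)]·[Fe³⁺(aq)]) / ([Ce⁴⁺(aq)]·[Fe²⁺(aq)]).
Solving for the unknown gives log [Ce³⁺(aq)] = 0.366, so [Ce³⁺(aq)] ≈ 2.3 M.

2.3 M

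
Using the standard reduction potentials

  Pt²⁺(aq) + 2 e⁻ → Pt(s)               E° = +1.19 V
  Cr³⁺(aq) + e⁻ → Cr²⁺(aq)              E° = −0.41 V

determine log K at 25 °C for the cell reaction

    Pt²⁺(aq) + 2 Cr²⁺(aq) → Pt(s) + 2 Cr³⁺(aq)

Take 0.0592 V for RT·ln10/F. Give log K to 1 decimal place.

log K = 54.1

The Pt²⁺/Pt couple is reduced (cathode); E°cell = +1.19 − (−0.41) = +1.60 V with n = 2.
At equilibrium E = 0, so log K = nE°cell / 0.0592 = (2)(+1.60) / 0.0592 = 54.1.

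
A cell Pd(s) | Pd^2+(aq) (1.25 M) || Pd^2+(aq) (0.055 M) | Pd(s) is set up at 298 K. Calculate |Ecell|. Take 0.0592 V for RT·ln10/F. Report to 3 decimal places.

0.040 V

For a concentration cell E°cell = 0, since both electrodes use the same couple.
The compartment with the higher Pd^2+(aq) concentration (1.25 M) acts as the cathode; ions are reduced there and produced at the dilute (0.055 M) anode.
With n = 2, Ecell = −(0.0592/2)·log([dilute]/[conc]) = −(0.0592/2)·log(0.055/1.25) = +0.040 V.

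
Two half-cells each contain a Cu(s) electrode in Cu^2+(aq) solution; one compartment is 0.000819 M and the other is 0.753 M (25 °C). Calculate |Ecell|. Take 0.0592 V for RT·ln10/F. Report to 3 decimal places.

0.088 V

For a concentration cell E°cell = 0, since both electrodes use the same couple.
The compartment with the higher Cu^2+(aq) concentration (0.753 M) acts as the cathode; ions are reduced there and produced at the dilute (0.000819 M) anode.
With n = 2, Ecell = −(0.0592/2)·log([dilute]/[conc]) = −(0.0592/2)·log(0.000819/0.753) = +0.088 V.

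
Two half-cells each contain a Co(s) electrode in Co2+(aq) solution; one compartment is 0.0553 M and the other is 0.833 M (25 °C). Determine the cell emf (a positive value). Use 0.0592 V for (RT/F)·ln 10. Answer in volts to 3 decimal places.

For a concentration cell E°cell = 0, since both electrodes use the same couple.
The compartment with the higher Co2+(aq) concentration (0.833 M) acts as the cathode; ions are reduced there and produced at the dilute (0.0553 M) anode.
With n = 2, Ecell = −(0.0592/2)·log([dilute]/[conc]) = −(0.0592/2)·log(0.0553/0.833) = +0.035 V.

0.035 V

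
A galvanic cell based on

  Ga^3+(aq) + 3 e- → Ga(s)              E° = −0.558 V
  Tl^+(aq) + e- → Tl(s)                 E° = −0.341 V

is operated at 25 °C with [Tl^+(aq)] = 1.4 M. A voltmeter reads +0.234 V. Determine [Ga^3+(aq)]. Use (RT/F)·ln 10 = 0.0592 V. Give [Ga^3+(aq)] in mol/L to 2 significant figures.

0.38 M

With Tl⁺/Tl at the cathode and Ga³⁺/Ga at the anode, E°cell = −0.341 − (−0.558) = +0.217 V (n = 3).
Rearranging E = E° − (0.0592/n)·log Q gives log Q = 3(+0.217 − (+0.234))/0.0592 = −0.861.
For 3 Tl^+(aq) + Ga(s) → 3 Tl(s) + Ga^3+(aq), the reaction quotient is Q = [Ga^3+(aq)] / [Tl^+(aq)]^3.
Substituting the known concentrations and solving, log [Ga^3+(aq)] = −0.423 and [Ga^3+(aq)] = 0.38 M.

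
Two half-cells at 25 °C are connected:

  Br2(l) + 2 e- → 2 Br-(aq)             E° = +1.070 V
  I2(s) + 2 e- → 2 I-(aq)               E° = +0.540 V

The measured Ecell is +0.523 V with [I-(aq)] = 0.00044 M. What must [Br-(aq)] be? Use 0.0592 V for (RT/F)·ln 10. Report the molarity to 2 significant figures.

0.00058 M

With Br₂/Br⁻ at the cathode and I₂/I⁻ at the anode, E°cell = +1.070 − (+0.540) = +0.530 V (n = 2).
From the Nernst equation, log Q = n(E° − E)/0.0592 = 2·(+0.530 − (+0.523))/0.0592 = 0.236.
For Br2(l) + 2 I-(aq) → 2 Br-(aq) + I2(s), the reaction quotient is Q = [Br-(aq)]^2 / [I-(aq)]^2.
Isolating [Br-(aq)] in Q = 10^{0.236} yields log [Br-(aq)] = −3.239, i.e. 0.00058 M.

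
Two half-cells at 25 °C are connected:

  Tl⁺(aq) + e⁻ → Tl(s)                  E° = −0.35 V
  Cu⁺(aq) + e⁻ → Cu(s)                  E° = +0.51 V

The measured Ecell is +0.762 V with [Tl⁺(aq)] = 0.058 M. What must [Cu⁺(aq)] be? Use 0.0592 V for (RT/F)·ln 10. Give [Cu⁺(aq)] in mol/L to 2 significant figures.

0.0013 M

The Cu⁺/Cu couple has the larger reduction potential, so it is the cathode: E°cell = +0.51 − (−0.35) = +0.86 V and n = 1.
Rearranging E = E° − (0.0592/n)·log Q gives log Q = 1(+0.86 − (+0.762))/0.0592 = 1.655.
The balanced reaction is Cu⁺(aq) + Tl(s) → Cu(s) + Tl⁺(aq), so Q = [Tl⁺(aq)] / [Cu⁺(aq)].
Substituting the known concentrations and solving, log [Cu⁺(aq)] = −2.892 and [Cu⁺(aq)] = 0.0013 M.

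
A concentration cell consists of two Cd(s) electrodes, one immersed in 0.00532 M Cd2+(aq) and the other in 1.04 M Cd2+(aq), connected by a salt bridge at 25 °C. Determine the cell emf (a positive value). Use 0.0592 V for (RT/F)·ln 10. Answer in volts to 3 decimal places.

0.068 V

For a concentration cell E°cell = 0, since both electrodes use the same couple.
The compartment with the higher Cd2+(aq) concentration (1.04 M) acts as the cathode; ions are reduced there and produced at the dilute (0.00532 M) anode.
With n = 2, Ecell = −(0.0592/2)·log([dilute]/[conc]) = −(0.0592/2)·log(0.00532/1.04) = +0.068 V.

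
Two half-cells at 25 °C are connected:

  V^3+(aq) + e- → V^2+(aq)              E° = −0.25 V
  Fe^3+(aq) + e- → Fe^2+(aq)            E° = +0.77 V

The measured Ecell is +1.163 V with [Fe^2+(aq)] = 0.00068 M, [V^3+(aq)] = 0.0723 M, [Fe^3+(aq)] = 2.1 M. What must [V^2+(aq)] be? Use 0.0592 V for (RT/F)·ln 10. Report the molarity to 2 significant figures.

0.0061 M

With Fe³⁺/Fe²⁺ at the cathode and V³⁺/V²⁺ at the anode, E°cell = +0.77 − (−0.25) = +1.02 V (n = 1).
Rearranging E = E° − (0.0592/n)·log Q gives log Q = 1(+1.02 − (+1.163))/0.0592 = −2.416.
Balancing electrons gives Fe^3+(aq) + V^2+(aq) → Fe^2+(aq) + V^3+(aq); thus Q = ([Fe^2+(aq)]·[V^3+(aq)]) / ([Fe^3+(aq)]·[V^2+(aq)]).
Isolating [V^2+(aq)] in Q = 10^{−2.416} yields log [V^2+(aq)] = −2.215, i.e. 0.0061 M.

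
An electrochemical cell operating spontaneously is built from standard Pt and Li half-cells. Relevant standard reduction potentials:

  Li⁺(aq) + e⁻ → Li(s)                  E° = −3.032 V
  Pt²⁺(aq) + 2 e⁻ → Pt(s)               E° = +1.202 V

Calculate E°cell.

+4.234 V

Of the two couples in this cell, the one with the more positive reduction potential is reduced at the cathode: here that is Pt²⁺/Pt (+1.202 V); Li⁺/Li (−3.032 V) is the anode.
E°cell = E°(cathode) − E°(anode) = +1.202 − (−3.032) = +4.234 V.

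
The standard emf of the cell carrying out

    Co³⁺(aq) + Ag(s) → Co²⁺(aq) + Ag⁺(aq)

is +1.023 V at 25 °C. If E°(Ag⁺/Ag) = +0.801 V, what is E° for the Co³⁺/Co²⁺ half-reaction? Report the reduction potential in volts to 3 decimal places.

+1.824 V

In the reaction as written the Co³⁺/Co²⁺ couple is reduced (cathode) and Ag⁺/Ag is oxidized (anode), so E°cell = E°(Co³⁺/Co²⁺) − E°(Ag⁺/Ag).
E°(Co³⁺/Co²⁺) = E°cell + E°(anode) = +1.023 + (+0.801) = +1.824 V.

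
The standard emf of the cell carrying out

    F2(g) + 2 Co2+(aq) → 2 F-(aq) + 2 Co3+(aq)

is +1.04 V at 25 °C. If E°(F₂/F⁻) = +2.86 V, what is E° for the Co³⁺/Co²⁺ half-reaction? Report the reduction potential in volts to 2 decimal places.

+1.82 V

In the reaction as written the F₂/F⁻ couple is reduced (cathode) and Co³⁺/Co²⁺ is oxidized (anode), so E°cell = E°(F₂/F⁻) − E°(Co³⁺/Co²⁺).
E°(Co³⁺/Co²⁺) = E°(cathode) − E°cell = +2.86 − (+1.04) = +1.82 V.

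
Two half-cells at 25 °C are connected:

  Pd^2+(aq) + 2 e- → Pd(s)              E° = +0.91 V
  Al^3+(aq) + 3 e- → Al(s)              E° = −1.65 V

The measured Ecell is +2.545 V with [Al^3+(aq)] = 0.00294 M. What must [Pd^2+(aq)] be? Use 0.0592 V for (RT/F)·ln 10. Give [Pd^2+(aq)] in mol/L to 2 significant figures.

Pd²⁺/Pd is the cathode (higher E°); E°cell = +0.91 − (−1.65) = +2.56 V with n = 6.
From the Nernst equation, log Q = n(E° − E)/0.0592 = 6·(+2.56 − (+2.545))/0.0592 = 1.520.
Balancing electrons gives 3 Pd^2+(aq) + 2 Al(s) → 3 Pd(s) + 2 Al^3+(aq); thus Q = [Al^3+(aq)]^2 / [Pd^2+(aq)]^3.
Substituting the known concentrations and solving, log [Pd^2+(aq)] = −2.194 and [Pd^2+(aq)] = 0.0064 M.

0.0064 M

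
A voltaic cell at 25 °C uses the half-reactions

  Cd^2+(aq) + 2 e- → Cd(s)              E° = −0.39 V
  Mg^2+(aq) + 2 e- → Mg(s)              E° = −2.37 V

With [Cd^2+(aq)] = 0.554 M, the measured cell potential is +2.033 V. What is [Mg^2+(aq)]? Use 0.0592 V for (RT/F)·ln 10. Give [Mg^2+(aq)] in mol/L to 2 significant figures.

0.0090 M

Cd²⁺/Cd is the cathode (higher E°); E°cell = −0.39 − (−2.37) = +1.98 V with n = 2.
Rearranging E = E° − (0.0592/n)·log Q gives log Q = 2(+1.98 − (+2.033))/0.0592 = −1.791.
The balanced reaction is Cd^2+(aq) + Mg(s) → Cd(s) + Mg^2+(aq), so Q = [Mg^2+(aq)] / [Cd^2+(aq)].
Isolating [Mg^2+(aq)] in Q = 10^{−1.791} yields log [Mg^2+(aq)] = −2.047, i.e. 0.0090 M.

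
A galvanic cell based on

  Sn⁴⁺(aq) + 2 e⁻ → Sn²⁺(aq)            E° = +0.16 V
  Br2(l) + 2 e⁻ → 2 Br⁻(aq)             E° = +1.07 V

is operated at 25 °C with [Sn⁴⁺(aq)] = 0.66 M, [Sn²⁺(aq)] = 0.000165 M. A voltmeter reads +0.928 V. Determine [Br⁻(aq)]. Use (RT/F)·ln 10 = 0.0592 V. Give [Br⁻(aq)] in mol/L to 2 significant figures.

0.0079 M

The Br₂/Br⁻ couple has the larger reduction potential, so it is the cathode: E°cell = +1.07 − (+0.16) = +0.91 V and n = 2.
Rearranging E = E° − (0.0592/n)·log Q gives log Q = 2(+0.91 − (+0.928))/0.0592 = −0.608.
Balancing electrons gives Br2(l) + Sn²⁺(aq) → 2 Br⁻(aq) + Sn⁴⁺(aq); thus Q = ([Br⁻(aq)]^2·[Sn⁴⁺(aq)]) / [Sn²⁺(aq)].
Isolating [Br⁻(aq)] in Q = 10^{−0.608} yields log [Br⁻(aq)] = −2.105, i.e. 0.0079 M.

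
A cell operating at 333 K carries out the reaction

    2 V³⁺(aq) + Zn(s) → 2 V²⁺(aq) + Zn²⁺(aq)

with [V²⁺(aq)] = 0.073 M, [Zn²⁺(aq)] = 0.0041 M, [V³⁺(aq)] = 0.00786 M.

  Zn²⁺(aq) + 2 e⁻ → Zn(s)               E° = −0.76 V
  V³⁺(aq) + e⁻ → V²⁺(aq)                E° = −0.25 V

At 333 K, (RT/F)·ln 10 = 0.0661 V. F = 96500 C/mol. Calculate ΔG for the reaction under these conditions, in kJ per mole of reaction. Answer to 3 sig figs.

−101 kJ/mol

The standard cell potential is −0.25 − (−0.76) = +0.51 V, with n = 2 electrons in the balanced equation.
Q = ([V²⁺(aq)]^2·[Zn²⁺(aq)]) / [V³⁺(aq)]^2 = 0.354, so log Q = −0.451 and E = +0.51 − (0.0661/2)(−0.451) = +0.5249 V.
Finally ΔG = −nFE = −(2)(96500 C/mol)(+0.5249 V) = −101 kJ/mol.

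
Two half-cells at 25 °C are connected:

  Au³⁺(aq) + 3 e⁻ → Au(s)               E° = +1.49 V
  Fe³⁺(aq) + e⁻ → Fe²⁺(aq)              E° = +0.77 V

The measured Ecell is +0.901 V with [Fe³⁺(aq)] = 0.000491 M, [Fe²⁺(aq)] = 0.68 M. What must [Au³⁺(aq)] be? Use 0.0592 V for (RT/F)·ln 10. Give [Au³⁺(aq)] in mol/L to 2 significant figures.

0.56 M

The Au³⁺/Au couple has the larger reduction potential, so it is the cathode: E°cell = +1.49 − (+0.77) = +0.72 V and n = 3.
Rearranging E = E° − (0.0592/n)·log Q gives log Q = 3(+0.72 − (+0.901))/0.0592 = −9.172.
For Au³⁺(aq) + 3 Fe²⁺(aq) → Au(s) + 3 Fe³⁺(aq), the reaction quotient is Q = [Fe³⁺(aq)]^3 / ([Au³⁺(aq)]·[Fe²⁺(aq)]^3).
Isolating [Au³⁺(aq)] in Q = 10^{−9.172} yields log [Au³⁺(aq)] = −0.252, i.e. 0.56 M.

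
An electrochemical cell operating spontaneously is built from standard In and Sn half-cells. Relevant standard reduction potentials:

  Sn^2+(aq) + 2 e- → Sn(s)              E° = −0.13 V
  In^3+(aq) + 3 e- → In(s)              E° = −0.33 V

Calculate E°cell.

The Sn²⁺/Sn couple has the higher E°, so Sn ion is reduced (cathode) and In is oxidized (anode).
E°cell = E°(cathode) − E°(anode) = −0.13 − (−0.33) = +0.20 V.

+0.20 V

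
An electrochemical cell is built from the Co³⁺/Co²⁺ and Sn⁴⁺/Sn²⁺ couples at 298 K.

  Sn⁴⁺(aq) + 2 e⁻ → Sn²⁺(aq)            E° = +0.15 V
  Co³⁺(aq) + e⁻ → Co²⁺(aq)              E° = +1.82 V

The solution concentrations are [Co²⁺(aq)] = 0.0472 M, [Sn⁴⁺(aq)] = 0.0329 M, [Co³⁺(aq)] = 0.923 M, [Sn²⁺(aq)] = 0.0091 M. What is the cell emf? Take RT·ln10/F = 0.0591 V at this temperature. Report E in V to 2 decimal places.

The Co³⁺/Co²⁺ couple has the more positive E°, so it is the cathode; Sn⁴⁺/Sn²⁺ is the anode.
E°cell = E°cat − E°an = +1.82 − (+0.15) = +1.67 V; n = 2.
Balancing gives 2 Co³⁺(aq) + Sn²⁺(aq) → 2 Co²⁺(aq) + Sn⁴⁺(aq); hence Q = ([Co²⁺(aq)]^2·[Sn⁴⁺(aq)]) / ([Co³⁺(aq)]^2·[Sn²⁺(aq)]) = 0.00945 (log Q = −2.024).
Applying E = E° − (RT ln10/nF)·log Q gives +1.67 − (0.0591/2)(−2.024) = +1.73 V.

+1.73 V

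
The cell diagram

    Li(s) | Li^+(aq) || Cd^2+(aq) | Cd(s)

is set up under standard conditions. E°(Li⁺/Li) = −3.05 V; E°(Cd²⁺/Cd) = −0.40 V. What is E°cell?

+2.65 V

By convention the left-hand electrode in cell notation is the anode (oxidation) and the right-hand electrode is the cathode (reduction).
E°cell = E°(right) − E°(left) = −0.40 − (−3.05) = +2.65 V.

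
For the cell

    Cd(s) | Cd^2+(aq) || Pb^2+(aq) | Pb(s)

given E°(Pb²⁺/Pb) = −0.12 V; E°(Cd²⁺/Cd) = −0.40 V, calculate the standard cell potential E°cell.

By convention the left-hand electrode in cell notation is the anode (oxidation) and the right-hand electrode is the cathode (reduction).
E°cell = E°(right) − E°(left) = −0.12 − (−0.40) = +0.28 V.

+0.28 V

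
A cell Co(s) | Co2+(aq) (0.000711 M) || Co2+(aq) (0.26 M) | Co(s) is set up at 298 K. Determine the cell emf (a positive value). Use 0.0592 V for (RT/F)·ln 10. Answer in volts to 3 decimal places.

For a concentration cell E°cell = 0, since both electrodes use the same couple.
The compartment with the higher Co2+(aq) concentration (0.26 M) acts as the cathode; ions are reduced there and produced at the dilute (0.000711 M) anode.
With n = 2, Ecell = −(0.0592/2)·log([dilute]/[conc]) = −(0.0592/2)·log(0.000711/0.26) = +0.076 V.

0.076 V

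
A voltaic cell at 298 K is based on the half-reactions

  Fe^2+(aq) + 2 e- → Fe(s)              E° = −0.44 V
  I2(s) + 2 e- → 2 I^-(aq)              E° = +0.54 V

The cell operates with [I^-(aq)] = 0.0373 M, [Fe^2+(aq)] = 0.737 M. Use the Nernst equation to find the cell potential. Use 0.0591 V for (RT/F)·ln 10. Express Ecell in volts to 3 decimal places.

The I₂/I⁻ couple has the more positive E°, so it is the cathode; Fe²⁺/Fe is the anode.
E°cell = +0.54 − (−0.44) = +0.98 V, with n = 2 electrons transferred.
For the overall reaction I2(s) + Fe(s) → 2 I^-(aq) + Fe^2+(aq), Q = [I^-(aq)]^2·[Fe^2+(aq)] = 0.00103, giving log Q = −2.989.
Applying E = E° − (RT ln10/nF)·log Q gives +0.98 − (0.0591/2)(−2.989) = +1.068 V.

+1.068 V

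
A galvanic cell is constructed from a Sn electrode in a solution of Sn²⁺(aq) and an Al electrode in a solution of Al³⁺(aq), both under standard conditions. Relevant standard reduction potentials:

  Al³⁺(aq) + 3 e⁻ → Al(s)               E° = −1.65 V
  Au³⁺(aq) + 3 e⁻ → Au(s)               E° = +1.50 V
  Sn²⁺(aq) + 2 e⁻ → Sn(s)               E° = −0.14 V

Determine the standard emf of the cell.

+1.51 V

The Sn²⁺/Sn couple has the higher E°, so Sn ion is reduced (cathode) and Al is oxidized (anode).
E°cell = E°(cathode) − E°(anode) = −0.14 − (−1.65) = +1.51 V.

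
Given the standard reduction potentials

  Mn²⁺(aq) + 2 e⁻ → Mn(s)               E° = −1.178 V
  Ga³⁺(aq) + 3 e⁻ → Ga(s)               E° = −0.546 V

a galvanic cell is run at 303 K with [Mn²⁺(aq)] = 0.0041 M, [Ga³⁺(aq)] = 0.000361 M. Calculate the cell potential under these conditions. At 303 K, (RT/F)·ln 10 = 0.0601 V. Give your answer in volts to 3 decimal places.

The Ga³⁺/Ga couple has the more positive E°, so it is the cathode; Mn²⁺/Mn is the anode.
E°cell = E°cat − E°an = −0.546 − (−1.178) = +0.632 V; n = 6.
Balancing gives 2 Ga³⁺(aq) + 3 Mn(s) → 2 Ga(s) + 3 Mn²⁺(aq); hence Q = [Mn²⁺(aq)]^3 / [Ga³⁺(aq)]^2 = 0.529 (log Q = −0.277).
By the Nernst equation, E = +0.632 − (0.0601/6)·(−0.277) = +0.635 V.

+0.635 V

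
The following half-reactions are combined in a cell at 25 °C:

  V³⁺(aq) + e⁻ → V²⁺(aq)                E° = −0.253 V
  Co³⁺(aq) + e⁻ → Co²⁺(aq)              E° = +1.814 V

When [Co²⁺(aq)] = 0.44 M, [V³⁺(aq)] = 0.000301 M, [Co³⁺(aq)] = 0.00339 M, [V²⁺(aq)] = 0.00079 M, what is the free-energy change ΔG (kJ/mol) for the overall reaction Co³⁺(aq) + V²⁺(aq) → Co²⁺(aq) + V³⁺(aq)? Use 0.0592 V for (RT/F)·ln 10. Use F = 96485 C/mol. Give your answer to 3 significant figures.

−190 kJ/mol

With Co³⁺/Co²⁺ reduced at the cathode, E°cell = +1.814 − (−0.253) = +2.067 V and n = 1.
Q = ([Co²⁺(aq)]·[V³⁺(aq)]) / ([Co³⁺(aq)]·[V²⁺(aq)]) = 49.5, so log Q = 1.694 and E = +2.067 − (0.0592/1)(1.694) = +1.9667 V.
Finally ΔG = −nFE = −(1)(96485 C/mol)(+1.9667 V) = −190 kJ/mol.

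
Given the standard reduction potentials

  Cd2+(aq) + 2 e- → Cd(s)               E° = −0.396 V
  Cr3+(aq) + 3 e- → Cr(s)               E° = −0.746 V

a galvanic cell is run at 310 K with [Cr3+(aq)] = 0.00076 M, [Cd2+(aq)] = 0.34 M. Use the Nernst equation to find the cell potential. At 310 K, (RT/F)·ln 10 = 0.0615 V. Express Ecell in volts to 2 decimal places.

+0.40 V

The Cd²⁺/Cd couple has the more positive E°, so it is the cathode; Cr³⁺/Cr is the anode.
The standard potential is −0.396 − (−0.746) = +0.350 V and the balanced reaction transfers n = 6 electrons.
For the overall reaction 3 Cd2+(aq) + 2 Cr(s) → 3 Cd(s) + 2 Cr3+(aq), Q = [Cr3+(aq)]^2 / [Cd2+(aq)]^3 = 1.47×10^−5, giving log Q = −4.833.
By the Nernst equation, E = +0.350 − (0.0615/6)·(−4.833) = +0.40 V.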